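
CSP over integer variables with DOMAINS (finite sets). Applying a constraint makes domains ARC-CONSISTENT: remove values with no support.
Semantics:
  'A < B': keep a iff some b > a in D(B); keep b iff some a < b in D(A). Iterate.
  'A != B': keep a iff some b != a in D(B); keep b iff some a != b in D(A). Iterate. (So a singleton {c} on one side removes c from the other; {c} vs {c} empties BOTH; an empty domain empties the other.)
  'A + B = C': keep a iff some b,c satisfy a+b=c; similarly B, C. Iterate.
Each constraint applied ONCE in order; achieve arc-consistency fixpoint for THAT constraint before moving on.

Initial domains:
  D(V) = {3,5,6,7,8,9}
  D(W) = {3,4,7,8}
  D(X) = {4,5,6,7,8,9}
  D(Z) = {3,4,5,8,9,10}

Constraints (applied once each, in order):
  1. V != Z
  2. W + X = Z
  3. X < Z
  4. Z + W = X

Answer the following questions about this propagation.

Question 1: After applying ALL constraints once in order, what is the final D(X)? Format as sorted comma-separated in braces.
Constraint 1 (V != Z) on D(V)={3,5,6,7,8,9} D(Z)={3,4,5,8,9,10}: no change
Constraint 2 (W + X = Z) on D(W)={3,4,7,8} D(X)={4,5,6,7,8,9} D(Z)={3,4,5,8,9,10}: W {3,4,7,8}->{3,4}; X {4,5,6,7,8,9}->{4,5,6,7}; Z {3,4,5,8,9,10}->{8,9,10}
Constraint 3 (X < Z) on D(X)={4,5,6,7} D(Z)={8,9,10}: no change
Constraint 4 (Z + W = X) on D(Z)={8,9,10} D(W)={3,4} D(X)={4,5,6,7}: Z {8,9,10}->{}; W {3,4}->{}; X {4,5,6,7}->{}
So after all 4 constraints: D(X) = {}

Answer: {}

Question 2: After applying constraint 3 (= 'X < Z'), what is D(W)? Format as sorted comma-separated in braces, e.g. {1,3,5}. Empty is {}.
Answer: {3,4}

Derivation:
Constraint 1 (V != Z) on D(V)={3,5,6,7,8,9} D(Z)={3,4,5,8,9,10}: no change
Constraint 2 (W + X = Z) on D(W)={3,4,7,8} D(X)={4,5,6,7,8,9} D(Z)={3,4,5,8,9,10}: W {3,4,7,8}->{3,4}; X {4,5,6,7,8,9}->{4,5,6,7}; Z {3,4,5,8,9,10}->{8,9,10}
Constraint 3 (X < Z) on D(X)={4,5,6,7} D(Z)={8,9,10}: no change
So after constraint 3: D(W) = {3,4}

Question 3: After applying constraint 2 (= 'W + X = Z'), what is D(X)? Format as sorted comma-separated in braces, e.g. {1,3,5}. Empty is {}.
Constraint 1 (V != Z) on D(V)={3,5,6,7,8,9} D(Z)={3,4,5,8,9,10}: no change
Constraint 2 (W + X = Z) on D(W)={3,4,7,8} D(X)={4,5,6,7,8,9} D(Z)={3,4,5,8,9,10}: W {3,4,7,8}->{3,4}; X {4,5,6,7,8,9}->{4,5,6,7}; Z {3,4,5,8,9,10}->{8,9,10}
So after constraint 2: D(X) = {4,5,6,7}

Answer: {4,5,6,7}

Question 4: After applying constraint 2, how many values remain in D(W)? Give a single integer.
Constraint 1 (V != Z) on D(V)={3,5,6,7,8,9} D(Z)={3,4,5,8,9,10}: no change
Constraint 2 (W + X = Z) on D(W)={3,4,7,8} D(X)={4,5,6,7,8,9} D(Z)={3,4,5,8,9,10}: W {3,4,7,8}->{3,4}; X {4,5,6,7,8,9}->{4,5,6,7}; Z {3,4,5,8,9,10}->{8,9,10}
So after constraint 2: D(W)={3,4}, size = 2

Answer: 2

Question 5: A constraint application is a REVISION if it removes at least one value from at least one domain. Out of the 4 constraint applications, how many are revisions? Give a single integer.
Answer: 2

Derivation:
Constraint 1 (V != Z) on D(V)={3,5,6,7,8,9} D(Z)={3,4,5,8,9,10}: no change => not a revision
Constraint 2 (W + X = Z) on D(W)={3,4,7,8} D(X)={4,5,6,7,8,9} D(Z)={3,4,5,8,9,10}: W {3,4,7,8}->{3,4}; X {4,5,6,7,8,9}->{4,5,6,7}; Z {3,4,5,8,9,10}->{8,9,10} => REVISION
Constraint 3 (X < Z) on D(X)={4,5,6,7} D(Z)={8,9,10}: no change => not a revision
Constraint 4 (Z + W = X) on D(Z)={8,9,10} D(W)={3,4} D(X)={4,5,6,7}: Z {8,9,10}->{}; W {3,4}->{}; X {4,5,6,7}->{} => REVISION
Total revisions = 2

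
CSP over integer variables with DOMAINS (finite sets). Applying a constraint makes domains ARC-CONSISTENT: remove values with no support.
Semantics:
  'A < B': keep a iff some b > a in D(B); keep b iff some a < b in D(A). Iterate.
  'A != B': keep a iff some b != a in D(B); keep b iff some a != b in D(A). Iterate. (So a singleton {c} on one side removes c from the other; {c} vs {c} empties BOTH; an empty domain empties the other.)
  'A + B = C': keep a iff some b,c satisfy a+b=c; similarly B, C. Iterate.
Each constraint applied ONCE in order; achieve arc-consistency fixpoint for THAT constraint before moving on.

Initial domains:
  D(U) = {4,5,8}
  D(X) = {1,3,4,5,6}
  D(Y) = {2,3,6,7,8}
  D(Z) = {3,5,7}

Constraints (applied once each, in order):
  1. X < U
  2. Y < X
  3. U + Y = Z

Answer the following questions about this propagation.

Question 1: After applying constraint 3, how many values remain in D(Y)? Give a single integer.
Answer: 2

Derivation:
Constraint 1 (X < U) on D(X)={1,3,4,5,6} D(U)={4,5,8}: no change
Constraint 2 (Y < X) on D(Y)={2,3,6,7,8} D(X)={1,3,4,5,6}: Y {2,3,6,7,8}->{2,3}; X {1,3,4,5,6}->{3,4,5,6}
Constraint 3 (U + Y = Z) on D(U)={4,5,8} D(Y)={2,3} D(Z)={3,5,7}: U {4,5,8}->{4,5}; Z {3,5,7}->{7}
So after constraint 3: D(Y)={2,3}, size = 2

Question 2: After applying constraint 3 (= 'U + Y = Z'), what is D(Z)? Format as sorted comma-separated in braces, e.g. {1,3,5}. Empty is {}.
Constraint 1 (X < U) on D(X)={1,3,4,5,6} D(U)={4,5,8}: no change
Constraint 2 (Y < X) on D(Y)={2,3,6,7,8} D(X)={1,3,4,5,6}: Y {2,3,6,7,8}->{2,3}; X {1,3,4,5,6}->{3,4,5,6}
Constraint 3 (U + Y = Z) on D(U)={4,5,8} D(Y)={2,3} D(Z)={3,5,7}: U {4,5,8}->{4,5}; Z {3,5,7}->{7}
So after constraint 3: D(Z) = {7}

Answer: {7}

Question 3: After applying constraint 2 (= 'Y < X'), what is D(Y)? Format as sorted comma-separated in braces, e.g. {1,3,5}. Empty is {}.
Constraint 1 (X < U) on D(X)={1,3,4,5,6} D(U)={4,5,8}: no change
Constraint 2 (Y < X) on D(Y)={2,3,6,7,8} D(X)={1,3,4,5,6}: Y {2,3,6,7,8}->{2,3}; X {1,3,4,5,6}->{3,4,5,6}
So after constraint 2: D(Y) = {2,3}

Answer: {2,3}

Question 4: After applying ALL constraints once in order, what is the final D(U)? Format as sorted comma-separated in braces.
Constraint 1 (X < U) on D(X)={1,3,4,5,6} D(U)={4,5,8}: no change
Constraint 2 (Y < X) on D(Y)={2,3,6,7,8} D(X)={1,3,4,5,6}: Y {2,3,6,7,8}->{2,3}; X {1,3,4,5,6}->{3,4,5,6}
Constraint 3 (U + Y = Z) on D(U)={4,5,8} D(Y)={2,3} D(Z)={3,5,7}: U {4,5,8}->{4,5}; Z {3,5,7}->{7}
So after all 3 constraints: D(U) = {4,5}

Answer: {4,5}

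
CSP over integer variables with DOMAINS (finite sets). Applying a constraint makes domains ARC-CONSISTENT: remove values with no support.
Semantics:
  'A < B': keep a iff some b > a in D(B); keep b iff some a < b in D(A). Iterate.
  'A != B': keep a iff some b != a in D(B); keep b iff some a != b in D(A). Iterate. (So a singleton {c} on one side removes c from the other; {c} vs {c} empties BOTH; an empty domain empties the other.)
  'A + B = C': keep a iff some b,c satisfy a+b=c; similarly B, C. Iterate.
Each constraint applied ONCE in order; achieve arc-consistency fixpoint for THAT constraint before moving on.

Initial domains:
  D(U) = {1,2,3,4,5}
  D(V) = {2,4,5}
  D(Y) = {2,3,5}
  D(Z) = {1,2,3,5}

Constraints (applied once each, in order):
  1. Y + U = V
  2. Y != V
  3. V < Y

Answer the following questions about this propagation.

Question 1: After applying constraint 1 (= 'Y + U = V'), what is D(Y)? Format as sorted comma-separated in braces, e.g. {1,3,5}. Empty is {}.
Constraint 1 (Y + U = V) on D(Y)={2,3,5} D(U)={1,2,3,4,5} D(V)={2,4,5}: Y {2,3,5}->{2,3}; U {1,2,3,4,5}->{1,2,3}; V {2,4,5}->{4,5}
So after constraint 1: D(Y) = {2,3}

Answer: {2,3}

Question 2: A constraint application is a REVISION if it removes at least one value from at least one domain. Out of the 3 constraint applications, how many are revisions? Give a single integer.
Answer: 2

Derivation:
Constraint 1 (Y + U = V) on D(Y)={2,3,5} D(U)={1,2,3,4,5} D(V)={2,4,5}: Y {2,3,5}->{2,3}; U {1,2,3,4,5}->{1,2,3}; V {2,4,5}->{4,5} => REVISION
Constraint 2 (Y != V) on D(Y)={2,3} D(V)={4,5}: no change => not a revision
Constraint 3 (V < Y) on D(V)={4,5} D(Y)={2,3}: V {4,5}->{}; Y {2,3}->{} => REVISION
Total revisions = 2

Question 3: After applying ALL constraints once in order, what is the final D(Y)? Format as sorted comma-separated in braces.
Answer: {}

Derivation:
Constraint 1 (Y + U = V) on D(Y)={2,3,5} D(U)={1,2,3,4,5} D(V)={2,4,5}: Y {2,3,5}->{2,3}; U {1,2,3,4,5}->{1,2,3}; V {2,4,5}->{4,5}
Constraint 2 (Y != V) on D(Y)={2,3} D(V)={4,5}: no change
Constraint 3 (V < Y) on D(V)={4,5} D(Y)={2,3}: V {4,5}->{}; Y {2,3}->{}
So after all 3 constraints: D(Y) = {}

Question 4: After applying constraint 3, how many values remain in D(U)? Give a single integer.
Constraint 1 (Y + U = V) on D(Y)={2,3,5} D(U)={1,2,3,4,5} D(V)={2,4,5}: Y {2,3,5}->{2,3}; U {1,2,3,4,5}->{1,2,3}; V {2,4,5}->{4,5}
Constraint 2 (Y != V) on D(Y)={2,3} D(V)={4,5}: no change
Constraint 3 (V < Y) on D(V)={4,5} D(Y)={2,3}: V {4,5}->{}; Y {2,3}->{}
So after constraint 3: D(U)={1,2,3}, size = 3

Answer: 3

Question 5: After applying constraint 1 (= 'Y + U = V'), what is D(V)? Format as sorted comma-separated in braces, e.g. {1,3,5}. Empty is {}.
Answer: {4,5}

Derivation:
Constraint 1 (Y + U = V) on D(Y)={2,3,5} D(U)={1,2,3,4,5} D(V)={2,4,5}: Y {2,3,5}->{2,3}; U {1,2,3,4,5}->{1,2,3}; V {2,4,5}->{4,5}
So after constraint 1: D(V) = {4,5}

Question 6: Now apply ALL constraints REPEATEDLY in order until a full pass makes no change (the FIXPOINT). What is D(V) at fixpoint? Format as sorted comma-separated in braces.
pass 0 (initial): D(V)={2,4,5}
pass 1: U {1,2,3,4,5}->{1,2,3}; V {2,4,5}->{}; Y {2,3,5}->{}
pass 2: U {1,2,3}->{}
pass 3: no change
Fixpoint after 3 passes: D(V) = {}

Answer: {}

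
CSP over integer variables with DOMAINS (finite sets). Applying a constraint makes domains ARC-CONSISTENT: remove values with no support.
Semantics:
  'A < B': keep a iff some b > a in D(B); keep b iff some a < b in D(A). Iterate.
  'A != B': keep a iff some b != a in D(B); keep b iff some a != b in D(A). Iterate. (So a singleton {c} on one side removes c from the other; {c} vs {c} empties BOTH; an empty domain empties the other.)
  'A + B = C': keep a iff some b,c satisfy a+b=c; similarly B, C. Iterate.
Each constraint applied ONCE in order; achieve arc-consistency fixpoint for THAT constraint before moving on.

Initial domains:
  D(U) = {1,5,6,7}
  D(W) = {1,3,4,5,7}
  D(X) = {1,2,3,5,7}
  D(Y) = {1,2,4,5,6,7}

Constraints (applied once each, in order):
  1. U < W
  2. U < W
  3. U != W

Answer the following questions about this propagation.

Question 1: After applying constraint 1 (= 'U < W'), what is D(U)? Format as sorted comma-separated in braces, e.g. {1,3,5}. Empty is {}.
Constraint 1 (U < W) on D(U)={1,5,6,7} D(W)={1,3,4,5,7}: U {1,5,6,7}->{1,5,6}; W {1,3,4,5,7}->{3,4,5,7}
So after constraint 1: D(U) = {1,5,6}

Answer: {1,5,6}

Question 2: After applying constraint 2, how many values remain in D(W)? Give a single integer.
Answer: 4

Derivation:
Constraint 1 (U < W) on D(U)={1,5,6,7} D(W)={1,3,4,5,7}: U {1,5,6,7}->{1,5,6}; W {1,3,4,5,7}->{3,4,5,7}
Constraint 2 (U < W) on D(U)={1,5,6} D(W)={3,4,5,7}: no change
So after constraint 2: D(W)={3,4,5,7}, size = 4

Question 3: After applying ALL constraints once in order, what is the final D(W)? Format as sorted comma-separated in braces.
Constraint 1 (U < W) on D(U)={1,5,6,7} D(W)={1,3,4,5,7}: U {1,5,6,7}->{1,5,6}; W {1,3,4,5,7}->{3,4,5,7}
Constraint 2 (U < W) on D(U)={1,5,6} D(W)={3,4,5,7}: no change
Constraint 3 (U != W) on D(U)={1,5,6} D(W)={3,4,5,7}: no change
So after all 3 constraints: D(W) = {3,4,5,7}

Answer: {3,4,5,7}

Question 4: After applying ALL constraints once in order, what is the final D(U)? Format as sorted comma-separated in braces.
Answer: {1,5,6}

Derivation:
Constraint 1 (U < W) on D(U)={1,5,6,7} D(W)={1,3,4,5,7}: U {1,5,6,7}->{1,5,6}; W {1,3,4,5,7}->{3,4,5,7}
Constraint 2 (U < W) on D(U)={1,5,6} D(W)={3,4,5,7}: no change
Constraint 3 (U != W) on D(U)={1,5,6} D(W)={3,4,5,7}: no change
So after all 3 constraints: D(U) = {1,5,6}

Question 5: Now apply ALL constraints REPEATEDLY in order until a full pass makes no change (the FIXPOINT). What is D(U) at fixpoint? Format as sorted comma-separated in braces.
Answer: {1,5,6}

Derivation:
pass 0 (initial): D(U)={1,5,6,7}
pass 1: U {1,5,6,7}->{1,5,6}; W {1,3,4,5,7}->{3,4,5,7}
pass 2: no change
Fixpoint after 2 passes: D(U) = {1,5,6}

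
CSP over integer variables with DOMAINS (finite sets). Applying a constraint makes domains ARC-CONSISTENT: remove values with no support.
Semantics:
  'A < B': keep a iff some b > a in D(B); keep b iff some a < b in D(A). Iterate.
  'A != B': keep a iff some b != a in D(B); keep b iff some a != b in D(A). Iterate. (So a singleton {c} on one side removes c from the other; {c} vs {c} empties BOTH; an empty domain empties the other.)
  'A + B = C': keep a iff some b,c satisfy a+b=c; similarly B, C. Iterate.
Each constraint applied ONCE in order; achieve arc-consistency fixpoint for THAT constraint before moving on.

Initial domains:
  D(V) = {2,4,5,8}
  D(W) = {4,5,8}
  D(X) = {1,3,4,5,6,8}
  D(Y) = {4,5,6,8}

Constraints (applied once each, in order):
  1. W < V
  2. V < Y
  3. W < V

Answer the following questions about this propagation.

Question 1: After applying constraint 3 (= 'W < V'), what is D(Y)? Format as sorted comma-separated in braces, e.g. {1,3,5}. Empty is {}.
Constraint 1 (W < V) on D(W)={4,5,8} D(V)={2,4,5,8}: W {4,5,8}->{4,5}; V {2,4,5,8}->{5,8}
Constraint 2 (V < Y) on D(V)={5,8} D(Y)={4,5,6,8}: V {5,8}->{5}; Y {4,5,6,8}->{6,8}
Constraint 3 (W < V) on D(W)={4,5} D(V)={5}: W {4,5}->{4}
So after constraint 3: D(Y) = {6,8}

Answer: {6,8}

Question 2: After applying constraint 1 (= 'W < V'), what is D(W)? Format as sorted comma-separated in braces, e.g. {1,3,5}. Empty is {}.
Constraint 1 (W < V) on D(W)={4,5,8} D(V)={2,4,5,8}: W {4,5,8}->{4,5}; V {2,4,5,8}->{5,8}
So after constraint 1: D(W) = {4,5}

Answer: {4,5}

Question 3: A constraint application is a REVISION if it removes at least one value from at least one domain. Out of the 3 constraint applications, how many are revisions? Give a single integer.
Answer: 3

Derivation:
Constraint 1 (W < V) on D(W)={4,5,8} D(V)={2,4,5,8}: W {4,5,8}->{4,5}; V {2,4,5,8}->{5,8} => REVISION
Constraint 2 (V < Y) on D(V)={5,8} D(Y)={4,5,6,8}: V {5,8}->{5}; Y {4,5,6,8}->{6,8} => REVISION
Constraint 3 (W < V) on D(W)={4,5} D(V)={5}: W {4,5}->{4} => REVISION
Total revisions = 3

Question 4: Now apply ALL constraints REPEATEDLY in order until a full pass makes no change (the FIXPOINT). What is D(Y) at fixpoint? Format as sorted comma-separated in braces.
Answer: {6,8}

Derivation:
pass 0 (initial): D(Y)={4,5,6,8}
pass 1: V {2,4,5,8}->{5}; W {4,5,8}->{4}; Y {4,5,6,8}->{6,8}
pass 2: no change
Fixpoint after 2 passes: D(Y) = {6,8}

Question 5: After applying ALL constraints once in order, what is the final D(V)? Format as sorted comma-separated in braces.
Answer: {5}

Derivation:
Constraint 1 (W < V) on D(W)={4,5,8} D(V)={2,4,5,8}: W {4,5,8}->{4,5}; V {2,4,5,8}->{5,8}
Constraint 2 (V < Y) on D(V)={5,8} D(Y)={4,5,6,8}: V {5,8}->{5}; Y {4,5,6,8}->{6,8}
Constraint 3 (W < V) on D(W)={4,5} D(V)={5}: W {4,5}->{4}
So after all 3 constraints: D(V) = {5}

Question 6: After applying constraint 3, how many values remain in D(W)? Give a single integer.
Answer: 1

Derivation:
Constraint 1 (W < V) on D(W)={4,5,8} D(V)={2,4,5,8}: W {4,5,8}->{4,5}; V {2,4,5,8}->{5,8}
Constraint 2 (V < Y) on D(V)={5,8} D(Y)={4,5,6,8}: V {5,8}->{5}; Y {4,5,6,8}->{6,8}
Constraint 3 (W < V) on D(W)={4,5} D(V)={5}: W {4,5}->{4}
So after constraint 3: D(W)={4}, size = 1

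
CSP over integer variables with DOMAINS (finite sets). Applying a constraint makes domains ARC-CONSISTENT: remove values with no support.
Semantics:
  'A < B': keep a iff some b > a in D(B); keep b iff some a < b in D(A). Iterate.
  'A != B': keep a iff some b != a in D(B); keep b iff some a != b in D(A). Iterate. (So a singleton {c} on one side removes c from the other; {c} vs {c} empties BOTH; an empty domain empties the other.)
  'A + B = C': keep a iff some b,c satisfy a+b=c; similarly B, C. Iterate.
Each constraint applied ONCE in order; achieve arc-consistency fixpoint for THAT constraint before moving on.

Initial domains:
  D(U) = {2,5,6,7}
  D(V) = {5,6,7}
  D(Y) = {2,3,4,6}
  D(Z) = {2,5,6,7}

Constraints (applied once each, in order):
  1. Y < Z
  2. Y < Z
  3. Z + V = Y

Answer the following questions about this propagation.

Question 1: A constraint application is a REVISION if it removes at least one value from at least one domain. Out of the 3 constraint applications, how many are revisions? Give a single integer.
Answer: 2

Derivation:
Constraint 1 (Y < Z) on D(Y)={2,3,4,6} D(Z)={2,5,6,7}: Z {2,5,6,7}->{5,6,7} => REVISION
Constraint 2 (Y < Z) on D(Y)={2,3,4,6} D(Z)={5,6,7}: no change => not a revision
Constraint 3 (Z + V = Y) on D(Z)={5,6,7} D(V)={5,6,7} D(Y)={2,3,4,6}: Z {5,6,7}->{}; V {5,6,7}->{}; Y {2,3,4,6}->{} => REVISION
Total revisions = 2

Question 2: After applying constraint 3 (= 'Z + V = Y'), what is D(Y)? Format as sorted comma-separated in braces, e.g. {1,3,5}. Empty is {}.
Constraint 1 (Y < Z) on D(Y)={2,3,4,6} D(Z)={2,5,6,7}: Z {2,5,6,7}->{5,6,7}
Constraint 2 (Y < Z) on D(Y)={2,3,4,6} D(Z)={5,6,7}: no change
Constraint 3 (Z + V = Y) on D(Z)={5,6,7} D(V)={5,6,7} D(Y)={2,3,4,6}: Z {5,6,7}->{}; V {5,6,7}->{}; Y {2,3,4,6}->{}
So after constraint 3: D(Y) = {}

Answer: {}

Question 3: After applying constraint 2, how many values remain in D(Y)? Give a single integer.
Answer: 4

Derivation:
Constraint 1 (Y < Z) on D(Y)={2,3,4,6} D(Z)={2,5,6,7}: Z {2,5,6,7}->{5,6,7}
Constraint 2 (Y < Z) on D(Y)={2,3,4,6} D(Z)={5,6,7}: no change
So after constraint 2: D(Y)={2,3,4,6}, size = 4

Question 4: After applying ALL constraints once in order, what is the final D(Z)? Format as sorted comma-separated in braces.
Constraint 1 (Y < Z) on D(Y)={2,3,4,6} D(Z)={2,5,6,7}: Z {2,5,6,7}->{5,6,7}
Constraint 2 (Y < Z) on D(Y)={2,3,4,6} D(Z)={5,6,7}: no change
Constraint 3 (Z + V = Y) on D(Z)={5,6,7} D(V)={5,6,7} D(Y)={2,3,4,6}: Z {5,6,7}->{}; V {5,6,7}->{}; Y {2,3,4,6}->{}
So after all 3 constraints: D(Z) = {}

Answer: {}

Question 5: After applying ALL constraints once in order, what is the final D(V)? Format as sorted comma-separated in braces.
Constraint 1 (Y < Z) on D(Y)={2,3,4,6} D(Z)={2,5,6,7}: Z {2,5,6,7}->{5,6,7}
Constraint 2 (Y < Z) on D(Y)={2,3,4,6} D(Z)={5,6,7}: no change
Constraint 3 (Z + V = Y) on D(Z)={5,6,7} D(V)={5,6,7} D(Y)={2,3,4,6}: Z {5,6,7}->{}; V {5,6,7}->{}; Y {2,3,4,6}->{}
So after all 3 constraints: D(V) = {}

Answer: {}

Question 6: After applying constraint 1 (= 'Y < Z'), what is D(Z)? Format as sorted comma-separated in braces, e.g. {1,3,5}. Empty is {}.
Answer: {5,6,7}

Derivation:
Constraint 1 (Y < Z) on D(Y)={2,3,4,6} D(Z)={2,5,6,7}: Z {2,5,6,7}->{5,6,7}
So after constraint 1: D(Z) = {5,6,7}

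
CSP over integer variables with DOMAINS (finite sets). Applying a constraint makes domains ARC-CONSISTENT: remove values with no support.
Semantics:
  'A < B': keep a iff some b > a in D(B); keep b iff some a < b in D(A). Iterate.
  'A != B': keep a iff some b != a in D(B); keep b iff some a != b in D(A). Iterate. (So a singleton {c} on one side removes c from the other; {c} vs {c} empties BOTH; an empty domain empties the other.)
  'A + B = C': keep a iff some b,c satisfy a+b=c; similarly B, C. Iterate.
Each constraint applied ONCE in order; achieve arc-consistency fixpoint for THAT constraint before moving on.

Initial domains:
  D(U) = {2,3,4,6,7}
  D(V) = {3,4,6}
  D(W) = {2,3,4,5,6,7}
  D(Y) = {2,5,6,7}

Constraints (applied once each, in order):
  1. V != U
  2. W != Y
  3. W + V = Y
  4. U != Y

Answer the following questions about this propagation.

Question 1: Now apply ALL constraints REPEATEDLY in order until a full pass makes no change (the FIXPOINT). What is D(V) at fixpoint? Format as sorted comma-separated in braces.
pass 0 (initial): D(V)={3,4,6}
pass 1: V {3,4,6}->{3,4}; W {2,3,4,5,6,7}->{2,3,4}; Y {2,5,6,7}->{5,6,7}
pass 2: no change
Fixpoint after 2 passes: D(V) = {3,4}

Answer: {3,4}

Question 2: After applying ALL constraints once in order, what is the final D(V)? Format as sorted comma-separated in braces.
Constraint 1 (V != U) on D(V)={3,4,6} D(U)={2,3,4,6,7}: no change
Constraint 2 (W != Y) on D(W)={2,3,4,5,6,7} D(Y)={2,5,6,7}: no change
Constraint 3 (W + V = Y) on D(W)={2,3,4,5,6,7} D(V)={3,4,6} D(Y)={2,5,6,7}: W {2,3,4,5,6,7}->{2,3,4}; V {3,4,6}->{3,4}; Y {2,5,6,7}->{5,6,7}
Constraint 4 (U != Y) on D(U)={2,3,4,6,7} D(Y)={5,6,7}: no change
So after all 4 constraints: D(V) = {3,4}

Answer: {3,4}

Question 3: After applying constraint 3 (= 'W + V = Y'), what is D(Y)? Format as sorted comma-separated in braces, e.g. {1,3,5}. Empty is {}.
Answer: {5,6,7}

Derivation:
Constraint 1 (V != U) on D(V)={3,4,6} D(U)={2,3,4,6,7}: no change
Constraint 2 (W != Y) on D(W)={2,3,4,5,6,7} D(Y)={2,5,6,7}: no change
Constraint 3 (W + V = Y) on D(W)={2,3,4,5,6,7} D(V)={3,4,6} D(Y)={2,5,6,7}: W {2,3,4,5,6,7}->{2,3,4}; V {3,4,6}->{3,4}; Y {2,5,6,7}->{5,6,7}
So after constraint 3: D(Y) = {5,6,7}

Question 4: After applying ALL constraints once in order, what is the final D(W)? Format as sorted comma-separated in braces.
Answer: {2,3,4}

Derivation:
Constraint 1 (V != U) on D(V)={3,4,6} D(U)={2,3,4,6,7}: no change
Constraint 2 (W != Y) on D(W)={2,3,4,5,6,7} D(Y)={2,5,6,7}: no change
Constraint 3 (W + V = Y) on D(W)={2,3,4,5,6,7} D(V)={3,4,6} D(Y)={2,5,6,7}: W {2,3,4,5,6,7}->{2,3,4}; V {3,4,6}->{3,4}; Y {2,5,6,7}->{5,6,7}
Constraint 4 (U != Y) on D(U)={2,3,4,6,7} D(Y)={5,6,7}: no change
So after all 4 constraints: D(W) = {2,3,4}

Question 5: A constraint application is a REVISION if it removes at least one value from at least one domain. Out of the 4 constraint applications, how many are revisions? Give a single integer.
Constraint 1 (V != U) on D(V)={3,4,6} D(U)={2,3,4,6,7}: no change => not a revision
Constraint 2 (W != Y) on D(W)={2,3,4,5,6,7} D(Y)={2,5,6,7}: no change => not a revision
Constraint 3 (W + V = Y) on D(W)={2,3,4,5,6,7} D(V)={3,4,6} D(Y)={2,5,6,7}: W {2,3,4,5,6,7}->{2,3,4}; V {3,4,6}->{3,4}; Y {2,5,6,7}->{5,6,7} => REVISION
Constraint 4 (U != Y) on D(U)={2,3,4,6,7} D(Y)={5,6,7}: no change => not a revision
Total revisions = 1

Answer: 1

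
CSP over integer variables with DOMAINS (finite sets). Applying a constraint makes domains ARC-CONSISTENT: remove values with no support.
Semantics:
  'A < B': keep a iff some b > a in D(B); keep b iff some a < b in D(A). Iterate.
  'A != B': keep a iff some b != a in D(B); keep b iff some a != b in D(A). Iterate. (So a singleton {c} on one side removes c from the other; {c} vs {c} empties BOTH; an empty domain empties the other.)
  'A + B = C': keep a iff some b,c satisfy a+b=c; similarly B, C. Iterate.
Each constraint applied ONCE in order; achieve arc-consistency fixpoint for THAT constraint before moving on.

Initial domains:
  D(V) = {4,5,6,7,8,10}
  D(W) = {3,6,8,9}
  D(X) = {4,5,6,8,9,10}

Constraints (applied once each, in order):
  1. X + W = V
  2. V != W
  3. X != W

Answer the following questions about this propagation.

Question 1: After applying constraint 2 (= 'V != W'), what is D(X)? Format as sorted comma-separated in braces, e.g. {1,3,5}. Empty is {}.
Answer: {4,5}

Derivation:
Constraint 1 (X + W = V) on D(X)={4,5,6,8,9,10} D(W)={3,6,8,9} D(V)={4,5,6,7,8,10}: X {4,5,6,8,9,10}->{4,5}; W {3,6,8,9}->{3,6}; V {4,5,6,7,8,10}->{7,8,10}
Constraint 2 (V != W) on D(V)={7,8,10} D(W)={3,6}: no change
So after constraint 2: D(X) = {4,5}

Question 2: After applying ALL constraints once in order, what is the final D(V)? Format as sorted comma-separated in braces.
Answer: {7,8,10}

Derivation:
Constraint 1 (X + W = V) on D(X)={4,5,6,8,9,10} D(W)={3,6,8,9} D(V)={4,5,6,7,8,10}: X {4,5,6,8,9,10}->{4,5}; W {3,6,8,9}->{3,6}; V {4,5,6,7,8,10}->{7,8,10}
Constraint 2 (V != W) on D(V)={7,8,10} D(W)={3,6}: no change
Constraint 3 (X != W) on D(X)={4,5} D(W)={3,6}: no change
So after all 3 constraints: D(V) = {7,8,10}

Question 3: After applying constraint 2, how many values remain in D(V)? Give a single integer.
Answer: 3

Derivation:
Constraint 1 (X + W = V) on D(X)={4,5,6,8,9,10} D(W)={3,6,8,9} D(V)={4,5,6,7,8,10}: X {4,5,6,8,9,10}->{4,5}; W {3,6,8,9}->{3,6}; V {4,5,6,7,8,10}->{7,8,10}
Constraint 2 (V != W) on D(V)={7,8,10} D(W)={3,6}: no change
So after constraint 2: D(V)={7,8,10}, size = 3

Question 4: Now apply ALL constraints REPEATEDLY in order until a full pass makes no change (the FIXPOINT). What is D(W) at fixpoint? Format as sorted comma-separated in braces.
Answer: {3,6}

Derivation:
pass 0 (initial): D(W)={3,6,8,9}
pass 1: V {4,5,6,7,8,10}->{7,8,10}; W {3,6,8,9}->{3,6}; X {4,5,6,8,9,10}->{4,5}
pass 2: no change
Fixpoint after 2 passes: D(W) = {3,6}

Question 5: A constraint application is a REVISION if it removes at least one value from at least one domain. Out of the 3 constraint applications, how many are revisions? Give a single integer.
Answer: 1

Derivation:
Constraint 1 (X + W = V) on D(X)={4,5,6,8,9,10} D(W)={3,6,8,9} D(V)={4,5,6,7,8,10}: X {4,5,6,8,9,10}->{4,5}; W {3,6,8,9}->{3,6}; V {4,5,6,7,8,10}->{7,8,10} => REVISION
Constraint 2 (V != W) on D(V)={7,8,10} D(W)={3,6}: no change => not a revision
Constraint 3 (X != W) on D(X)={4,5} D(W)={3,6}: no change => not a revision
Total revisions = 1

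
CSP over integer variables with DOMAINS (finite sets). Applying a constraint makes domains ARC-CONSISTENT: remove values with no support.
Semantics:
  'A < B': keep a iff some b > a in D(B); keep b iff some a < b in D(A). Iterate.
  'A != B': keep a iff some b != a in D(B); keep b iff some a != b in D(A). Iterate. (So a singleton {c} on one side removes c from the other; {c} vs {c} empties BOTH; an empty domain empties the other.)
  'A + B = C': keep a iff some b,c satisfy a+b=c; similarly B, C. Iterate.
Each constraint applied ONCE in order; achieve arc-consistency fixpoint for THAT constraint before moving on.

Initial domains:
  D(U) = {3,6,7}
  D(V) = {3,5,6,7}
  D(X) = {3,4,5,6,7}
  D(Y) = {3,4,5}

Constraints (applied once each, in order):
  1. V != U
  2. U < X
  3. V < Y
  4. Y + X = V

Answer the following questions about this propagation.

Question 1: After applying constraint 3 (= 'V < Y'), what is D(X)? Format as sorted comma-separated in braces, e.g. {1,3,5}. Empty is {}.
Constraint 1 (V != U) on D(V)={3,5,6,7} D(U)={3,6,7}: no change
Constraint 2 (U < X) on D(U)={3,6,7} D(X)={3,4,5,6,7}: U {3,6,7}->{3,6}; X {3,4,5,6,7}->{4,5,6,7}
Constraint 3 (V < Y) on D(V)={3,5,6,7} D(Y)={3,4,5}: V {3,5,6,7}->{3}; Y {3,4,5}->{4,5}
So after constraint 3: D(X) = {4,5,6,7}

Answer: {4,5,6,7}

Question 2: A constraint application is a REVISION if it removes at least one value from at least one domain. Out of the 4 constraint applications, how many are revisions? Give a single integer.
Constraint 1 (V != U) on D(V)={3,5,6,7} D(U)={3,6,7}: no change => not a revision
Constraint 2 (U < X) on D(U)={3,6,7} D(X)={3,4,5,6,7}: U {3,6,7}->{3,6}; X {3,4,5,6,7}->{4,5,6,7} => REVISION
Constraint 3 (V < Y) on D(V)={3,5,6,7} D(Y)={3,4,5}: V {3,5,6,7}->{3}; Y {3,4,5}->{4,5} => REVISION
Constraint 4 (Y + X = V) on D(Y)={4,5} D(X)={4,5,6,7} D(V)={3}: Y {4,5}->{}; X {4,5,6,7}->{}; V {3}->{} => REVISION
Total revisions = 3

Answer: 3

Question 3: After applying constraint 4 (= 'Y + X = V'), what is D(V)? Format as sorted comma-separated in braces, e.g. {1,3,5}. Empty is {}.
Constraint 1 (V != U) on D(V)={3,5,6,7} D(U)={3,6,7}: no change
Constraint 2 (U < X) on D(U)={3,6,7} D(X)={3,4,5,6,7}: U {3,6,7}->{3,6}; X {3,4,5,6,7}->{4,5,6,7}
Constraint 3 (V < Y) on D(V)={3,5,6,7} D(Y)={3,4,5}: V {3,5,6,7}->{3}; Y {3,4,5}->{4,5}
Constraint 4 (Y + X = V) on D(Y)={4,5} D(X)={4,5,6,7} D(V)={3}: Y {4,5}->{}; X {4,5,6,7}->{}; V {3}->{}
So after constraint 4: D(V) = {}

Answer: {}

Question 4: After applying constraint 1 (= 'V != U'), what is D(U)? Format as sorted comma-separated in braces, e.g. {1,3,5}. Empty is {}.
Answer: {3,6,7}

Derivation:
Constraint 1 (V != U) on D(V)={3,5,6,7} D(U)={3,6,7}: no change
So after constraint 1: D(U) = {3,6,7}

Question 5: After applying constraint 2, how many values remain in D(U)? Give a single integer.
Constraint 1 (V != U) on D(V)={3,5,6,7} D(U)={3,6,7}: no change
Constraint 2 (U < X) on D(U)={3,6,7} D(X)={3,4,5,6,7}: U {3,6,7}->{3,6}; X {3,4,5,6,7}->{4,5,6,7}
So after constraint 2: D(U)={3,6}, size = 2

Answer: 2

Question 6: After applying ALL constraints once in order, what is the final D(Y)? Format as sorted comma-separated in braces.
Constraint 1 (V != U) on D(V)={3,5,6,7} D(U)={3,6,7}: no change
Constraint 2 (U < X) on D(U)={3,6,7} D(X)={3,4,5,6,7}: U {3,6,7}->{3,6}; X {3,4,5,6,7}->{4,5,6,7}
Constraint 3 (V < Y) on D(V)={3,5,6,7} D(Y)={3,4,5}: V {3,5,6,7}->{3}; Y {3,4,5}->{4,5}
Constraint 4 (Y + X = V) on D(Y)={4,5} D(X)={4,5,6,7} D(V)={3}: Y {4,5}->{}; X {4,5,6,7}->{}; V {3}->{}
So after all 4 constraints: D(Y) = {}

Answer: {}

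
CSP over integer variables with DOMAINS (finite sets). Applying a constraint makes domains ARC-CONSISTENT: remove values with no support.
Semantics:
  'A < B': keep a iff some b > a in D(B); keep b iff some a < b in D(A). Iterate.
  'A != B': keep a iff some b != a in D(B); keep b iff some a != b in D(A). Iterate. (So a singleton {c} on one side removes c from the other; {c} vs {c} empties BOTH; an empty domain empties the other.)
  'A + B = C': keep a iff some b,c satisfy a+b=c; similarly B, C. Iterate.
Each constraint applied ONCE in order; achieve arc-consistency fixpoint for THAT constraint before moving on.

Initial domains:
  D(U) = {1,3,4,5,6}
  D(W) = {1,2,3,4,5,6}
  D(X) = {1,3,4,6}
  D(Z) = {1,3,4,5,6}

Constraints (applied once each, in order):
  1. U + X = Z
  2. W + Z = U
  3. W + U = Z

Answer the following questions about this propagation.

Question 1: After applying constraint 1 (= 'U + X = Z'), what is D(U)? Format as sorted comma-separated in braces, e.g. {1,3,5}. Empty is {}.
Constraint 1 (U + X = Z) on D(U)={1,3,4,5,6} D(X)={1,3,4,6} D(Z)={1,3,4,5,6}: U {1,3,4,5,6}->{1,3,4,5}; X {1,3,4,6}->{1,3,4}; Z {1,3,4,5,6}->{4,5,6}
So after constraint 1: D(U) = {1,3,4,5}

Answer: {1,3,4,5}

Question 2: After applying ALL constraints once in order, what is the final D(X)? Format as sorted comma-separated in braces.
Constraint 1 (U + X = Z) on D(U)={1,3,4,5,6} D(X)={1,3,4,6} D(Z)={1,3,4,5,6}: U {1,3,4,5,6}->{1,3,4,5}; X {1,3,4,6}->{1,3,4}; Z {1,3,4,5,6}->{4,5,6}
Constraint 2 (W + Z = U) on D(W)={1,2,3,4,5,6} D(Z)={4,5,6} D(U)={1,3,4,5}: W {1,2,3,4,5,6}->{1}; Z {4,5,6}->{4}; U {1,3,4,5}->{5}
Constraint 3 (W + U = Z) on D(W)={1} D(U)={5} D(Z)={4}: W {1}->{}; U {5}->{}; Z {4}->{}
So after all 3 constraints: D(X) = {1,3,4}

Answer: {1,3,4}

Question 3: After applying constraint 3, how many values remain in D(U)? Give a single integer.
Answer: 0

Derivation:
Constraint 1 (U + X = Z) on D(U)={1,3,4,5,6} D(X)={1,3,4,6} D(Z)={1,3,4,5,6}: U {1,3,4,5,6}->{1,3,4,5}; X {1,3,4,6}->{1,3,4}; Z {1,3,4,5,6}->{4,5,6}
Constraint 2 (W + Z = U) on D(W)={1,2,3,4,5,6} D(Z)={4,5,6} D(U)={1,3,4,5}: W {1,2,3,4,5,6}->{1}; Z {4,5,6}->{4}; U {1,3,4,5}->{5}
Constraint 3 (W + U = Z) on D(W)={1} D(U)={5} D(Z)={4}: W {1}->{}; U {5}->{}; Z {4}->{}
So after constraint 3: D(U)={}, size = 0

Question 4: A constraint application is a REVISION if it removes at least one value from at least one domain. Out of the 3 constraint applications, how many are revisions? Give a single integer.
Answer: 3

Derivation:
Constraint 1 (U + X = Z) on D(U)={1,3,4,5,6} D(X)={1,3,4,6} D(Z)={1,3,4,5,6}: U {1,3,4,5,6}->{1,3,4,5}; X {1,3,4,6}->{1,3,4}; Z {1,3,4,5,6}->{4,5,6} => REVISION
Constraint 2 (W + Z = U) on D(W)={1,2,3,4,5,6} D(Z)={4,5,6} D(U)={1,3,4,5}: W {1,2,3,4,5,6}->{1}; Z {4,5,6}->{4}; U {1,3,4,5}->{5} => REVISION
Constraint 3 (W + U = Z) on D(W)={1} D(U)={5} D(Z)={4}: W {1}->{}; U {5}->{}; Z {4}->{} => REVISION
Total revisions = 3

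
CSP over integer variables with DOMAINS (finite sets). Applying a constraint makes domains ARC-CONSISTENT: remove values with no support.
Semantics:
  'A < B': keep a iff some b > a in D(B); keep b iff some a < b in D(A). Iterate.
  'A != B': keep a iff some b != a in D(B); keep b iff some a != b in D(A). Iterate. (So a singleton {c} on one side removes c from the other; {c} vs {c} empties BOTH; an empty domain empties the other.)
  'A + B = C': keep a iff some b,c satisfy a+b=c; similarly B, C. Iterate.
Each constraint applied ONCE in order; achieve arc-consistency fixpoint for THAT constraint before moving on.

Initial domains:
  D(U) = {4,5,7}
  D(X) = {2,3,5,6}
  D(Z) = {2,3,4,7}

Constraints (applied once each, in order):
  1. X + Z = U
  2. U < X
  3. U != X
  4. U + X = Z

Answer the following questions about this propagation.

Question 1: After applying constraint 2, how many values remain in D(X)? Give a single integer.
Constraint 1 (X + Z = U) on D(X)={2,3,5,6} D(Z)={2,3,4,7} D(U)={4,5,7}: X {2,3,5,6}->{2,3,5}; Z {2,3,4,7}->{2,3,4}
Constraint 2 (U < X) on D(U)={4,5,7} D(X)={2,3,5}: U {4,5,7}->{4}; X {2,3,5}->{5}
So after constraint 2: D(X)={5}, size = 1

Answer: 1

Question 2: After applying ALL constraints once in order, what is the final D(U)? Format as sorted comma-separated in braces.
Answer: {}

Derivation:
Constraint 1 (X + Z = U) on D(X)={2,3,5,6} D(Z)={2,3,4,7} D(U)={4,5,7}: X {2,3,5,6}->{2,3,5}; Z {2,3,4,7}->{2,3,4}
Constraint 2 (U < X) on D(U)={4,5,7} D(X)={2,3,5}: U {4,5,7}->{4}; X {2,3,5}->{5}
Constraint 3 (U != X) on D(U)={4} D(X)={5}: no change
Constraint 4 (U + X = Z) on D(U)={4} D(X)={5} D(Z)={2,3,4}: U {4}->{}; X {5}->{}; Z {2,3,4}->{}
So after all 4 constraints: D(U) = {}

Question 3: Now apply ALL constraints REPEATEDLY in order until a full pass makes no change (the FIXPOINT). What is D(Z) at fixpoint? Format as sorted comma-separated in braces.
Answer: {}

Derivation:
pass 0 (initial): D(Z)={2,3,4,7}
pass 1: U {4,5,7}->{}; X {2,3,5,6}->{}; Z {2,3,4,7}->{}
pass 2: no change
Fixpoint after 2 passes: D(Z) = {}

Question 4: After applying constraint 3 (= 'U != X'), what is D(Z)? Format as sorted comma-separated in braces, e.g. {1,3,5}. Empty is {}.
Answer: {2,3,4}

Derivation:
Constraint 1 (X + Z = U) on D(X)={2,3,5,6} D(Z)={2,3,4,7} D(U)={4,5,7}: X {2,3,5,6}->{2,3,5}; Z {2,3,4,7}->{2,3,4}
Constraint 2 (U < X) on D(U)={4,5,7} D(X)={2,3,5}: U {4,5,7}->{4}; X {2,3,5}->{5}
Constraint 3 (U != X) on D(U)={4} D(X)={5}: no change
So after constraint 3: D(Z) = {2,3,4}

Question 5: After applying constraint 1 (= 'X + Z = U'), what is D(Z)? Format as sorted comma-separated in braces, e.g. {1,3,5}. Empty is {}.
Answer: {2,3,4}

Derivation:
Constraint 1 (X + Z = U) on D(X)={2,3,5,6} D(Z)={2,3,4,7} D(U)={4,5,7}: X {2,3,5,6}->{2,3,5}; Z {2,3,4,7}->{2,3,4}
So after constraint 1: D(Z) = {2,3,4}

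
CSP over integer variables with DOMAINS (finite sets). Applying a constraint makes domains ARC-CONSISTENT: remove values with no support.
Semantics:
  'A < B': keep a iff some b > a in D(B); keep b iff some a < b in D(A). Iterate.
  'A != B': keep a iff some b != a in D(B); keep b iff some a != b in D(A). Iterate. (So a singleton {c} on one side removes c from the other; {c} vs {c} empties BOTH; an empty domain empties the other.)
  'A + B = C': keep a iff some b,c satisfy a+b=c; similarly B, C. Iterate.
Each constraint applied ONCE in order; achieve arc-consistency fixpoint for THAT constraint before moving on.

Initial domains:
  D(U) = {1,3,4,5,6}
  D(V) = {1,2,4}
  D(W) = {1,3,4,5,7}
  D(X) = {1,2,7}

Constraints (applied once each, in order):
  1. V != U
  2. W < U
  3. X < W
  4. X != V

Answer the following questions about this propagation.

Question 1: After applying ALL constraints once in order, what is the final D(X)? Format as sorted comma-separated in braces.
Answer: {1,2}

Derivation:
Constraint 1 (V != U) on D(V)={1,2,4} D(U)={1,3,4,5,6}: no change
Constraint 2 (W < U) on D(W)={1,3,4,5,7} D(U)={1,3,4,5,6}: W {1,3,4,5,7}->{1,3,4,5}; U {1,3,4,5,6}->{3,4,5,6}
Constraint 3 (X < W) on D(X)={1,2,7} D(W)={1,3,4,5}: X {1,2,7}->{1,2}; W {1,3,4,5}->{3,4,5}
Constraint 4 (X != V) on D(X)={1,2} D(V)={1,2,4}: no change
So after all 4 constraints: D(X) = {1,2}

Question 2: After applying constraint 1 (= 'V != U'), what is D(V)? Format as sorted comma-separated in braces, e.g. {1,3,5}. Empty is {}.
Answer: {1,2,4}

Derivation:
Constraint 1 (V != U) on D(V)={1,2,4} D(U)={1,3,4,5,6}: no change
So after constraint 1: D(V) = {1,2,4}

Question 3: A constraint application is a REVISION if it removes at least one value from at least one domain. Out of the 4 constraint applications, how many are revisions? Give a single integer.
Answer: 2

Derivation:
Constraint 1 (V != U) on D(V)={1,2,4} D(U)={1,3,4,5,6}: no change => not a revision
Constraint 2 (W < U) on D(W)={1,3,4,5,7} D(U)={1,3,4,5,6}: W {1,3,4,5,7}->{1,3,4,5}; U {1,3,4,5,6}->{3,4,5,6} => REVISION
Constraint 3 (X < W) on D(X)={1,2,7} D(W)={1,3,4,5}: X {1,2,7}->{1,2}; W {1,3,4,5}->{3,4,5} => REVISION
Constraint 4 (X != V) on D(X)={1,2} D(V)={1,2,4}: no change => not a revision
Total revisions = 2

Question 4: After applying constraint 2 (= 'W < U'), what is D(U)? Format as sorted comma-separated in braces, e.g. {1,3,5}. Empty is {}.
Constraint 1 (V != U) on D(V)={1,2,4} D(U)={1,3,4,5,6}: no change
Constraint 2 (W < U) on D(W)={1,3,4,5,7} D(U)={1,3,4,5,6}: W {1,3,4,5,7}->{1,3,4,5}; U {1,3,4,5,6}->{3,4,5,6}
So after constraint 2: D(U) = {3,4,5,6}

Answer: {3,4,5,6}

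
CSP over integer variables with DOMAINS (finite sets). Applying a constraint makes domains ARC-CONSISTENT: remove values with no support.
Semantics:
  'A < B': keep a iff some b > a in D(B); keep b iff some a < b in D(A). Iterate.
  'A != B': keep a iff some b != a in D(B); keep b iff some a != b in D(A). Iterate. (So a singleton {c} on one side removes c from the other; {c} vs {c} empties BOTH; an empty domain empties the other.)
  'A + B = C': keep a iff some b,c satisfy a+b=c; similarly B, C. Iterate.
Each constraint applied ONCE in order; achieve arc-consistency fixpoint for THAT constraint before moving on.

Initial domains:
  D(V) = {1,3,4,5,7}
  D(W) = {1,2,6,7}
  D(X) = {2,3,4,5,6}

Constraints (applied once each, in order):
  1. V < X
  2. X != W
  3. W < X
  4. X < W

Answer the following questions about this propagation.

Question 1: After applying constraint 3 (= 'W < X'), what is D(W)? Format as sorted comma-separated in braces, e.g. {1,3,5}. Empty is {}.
Answer: {1,2}

Derivation:
Constraint 1 (V < X) on D(V)={1,3,4,5,7} D(X)={2,3,4,5,6}: V {1,3,4,5,7}->{1,3,4,5}
Constraint 2 (X != W) on D(X)={2,3,4,5,6} D(W)={1,2,6,7}: no change
Constraint 3 (W < X) on D(W)={1,2,6,7} D(X)={2,3,4,5,6}: W {1,2,6,7}->{1,2}
So after constraint 3: D(W) = {1,2}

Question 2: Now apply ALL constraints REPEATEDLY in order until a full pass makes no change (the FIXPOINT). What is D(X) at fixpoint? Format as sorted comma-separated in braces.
pass 0 (initial): D(X)={2,3,4,5,6}
pass 1: V {1,3,4,5,7}->{1,3,4,5}; W {1,2,6,7}->{}; X {2,3,4,5,6}->{}
pass 2: V {1,3,4,5}->{}
pass 3: no change
Fixpoint after 3 passes: D(X) = {}

Answer: {}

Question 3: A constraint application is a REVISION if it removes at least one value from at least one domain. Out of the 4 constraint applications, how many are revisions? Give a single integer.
Constraint 1 (V < X) on D(V)={1,3,4,5,7} D(X)={2,3,4,5,6}: V {1,3,4,5,7}->{1,3,4,5} => REVISION
Constraint 2 (X != W) on D(X)={2,3,4,5,6} D(W)={1,2,6,7}: no change => not a revision
Constraint 3 (W < X) on D(W)={1,2,6,7} D(X)={2,3,4,5,6}: W {1,2,6,7}->{1,2} => REVISION
Constraint 4 (X < W) on D(X)={2,3,4,5,6} D(W)={1,2}: X {2,3,4,5,6}->{}; W {1,2}->{} => REVISION
Total revisions = 3

Answer: 3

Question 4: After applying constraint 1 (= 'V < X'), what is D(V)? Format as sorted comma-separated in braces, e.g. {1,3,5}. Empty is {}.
Constraint 1 (V < X) on D(V)={1,3,4,5,7} D(X)={2,3,4,5,6}: V {1,3,4,5,7}->{1,3,4,5}
So after constraint 1: D(V) = {1,3,4,5}

Answer: {1,3,4,5}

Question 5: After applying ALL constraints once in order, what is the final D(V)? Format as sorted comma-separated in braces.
Answer: {1,3,4,5}

Derivation:
Constraint 1 (V < X) on D(V)={1,3,4,5,7} D(X)={2,3,4,5,6}: V {1,3,4,5,7}->{1,3,4,5}
Constraint 2 (X != W) on D(X)={2,3,4,5,6} D(W)={1,2,6,7}: no change
Constraint 3 (W < X) on D(W)={1,2,6,7} D(X)={2,3,4,5,6}: W {1,2,6,7}->{1,2}
Constraint 4 (X < W) on D(X)={2,3,4,5,6} D(W)={1,2}: X {2,3,4,5,6}->{}; W {1,2}->{}
So after all 4 constraints: D(V) = {1,3,4,5}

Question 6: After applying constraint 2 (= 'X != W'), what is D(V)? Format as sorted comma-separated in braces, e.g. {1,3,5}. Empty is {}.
Constraint 1 (V < X) on D(V)={1,3,4,5,7} D(X)={2,3,4,5,6}: V {1,3,4,5,7}->{1,3,4,5}
Constraint 2 (X != W) on D(X)={2,3,4,5,6} D(W)={1,2,6,7}: no change
So after constraint 2: D(V) = {1,3,4,5}

Answer: {1,3,4,5}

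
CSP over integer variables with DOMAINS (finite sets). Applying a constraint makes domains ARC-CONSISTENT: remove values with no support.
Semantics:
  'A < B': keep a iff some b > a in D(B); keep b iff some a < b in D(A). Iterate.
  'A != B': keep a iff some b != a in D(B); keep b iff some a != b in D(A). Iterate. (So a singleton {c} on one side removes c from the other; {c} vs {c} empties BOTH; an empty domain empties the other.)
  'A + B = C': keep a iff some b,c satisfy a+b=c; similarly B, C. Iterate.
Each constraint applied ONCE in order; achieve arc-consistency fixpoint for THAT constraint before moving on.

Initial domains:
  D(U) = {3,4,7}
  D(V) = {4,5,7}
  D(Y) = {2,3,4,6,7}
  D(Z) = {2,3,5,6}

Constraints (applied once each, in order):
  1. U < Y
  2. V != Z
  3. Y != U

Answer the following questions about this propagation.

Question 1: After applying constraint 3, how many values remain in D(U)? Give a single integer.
Answer: 2

Derivation:
Constraint 1 (U < Y) on D(U)={3,4,7} D(Y)={2,3,4,6,7}: U {3,4,7}->{3,4}; Y {2,3,4,6,7}->{4,6,7}
Constraint 2 (V != Z) on D(V)={4,5,7} D(Z)={2,3,5,6}: no change
Constraint 3 (Y != U) on D(Y)={4,6,7} D(U)={3,4}: no change
So after constraint 3: D(U)={3,4}, size = 2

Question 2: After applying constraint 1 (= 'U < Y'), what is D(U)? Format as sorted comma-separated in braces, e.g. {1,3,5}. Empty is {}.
Constraint 1 (U < Y) on D(U)={3,4,7} D(Y)={2,3,4,6,7}: U {3,4,7}->{3,4}; Y {2,3,4,6,7}->{4,6,7}
So after constraint 1: D(U) = {3,4}

Answer: {3,4}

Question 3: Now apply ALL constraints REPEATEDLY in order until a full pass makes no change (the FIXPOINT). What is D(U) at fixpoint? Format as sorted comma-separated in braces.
pass 0 (initial): D(U)={3,4,7}
pass 1: U {3,4,7}->{3,4}; Y {2,3,4,6,7}->{4,6,7}
pass 2: no change
Fixpoint after 2 passes: D(U) = {3,4}

Answer: {3,4}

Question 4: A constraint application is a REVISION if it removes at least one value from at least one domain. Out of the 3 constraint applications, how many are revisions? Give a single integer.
Answer: 1

Derivation:
Constraint 1 (U < Y) on D(U)={3,4,7} D(Y)={2,3,4,6,7}: U {3,4,7}->{3,4}; Y {2,3,4,6,7}->{4,6,7} => REVISION
Constraint 2 (V != Z) on D(V)={4,5,7} D(Z)={2,3,5,6}: no change => not a revision
Constraint 3 (Y != U) on D(Y)={4,6,7} D(U)={3,4}: no change => not a revision
Total revisions = 1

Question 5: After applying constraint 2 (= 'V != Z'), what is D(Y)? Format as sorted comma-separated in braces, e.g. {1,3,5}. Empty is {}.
Constraint 1 (U < Y) on D(U)={3,4,7} D(Y)={2,3,4,6,7}: U {3,4,7}->{3,4}; Y {2,3,4,6,7}->{4,6,7}
Constraint 2 (V != Z) on D(V)={4,5,7} D(Z)={2,3,5,6}: no change
So after constraint 2: D(Y) = {4,6,7}

Answer: {4,6,7}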